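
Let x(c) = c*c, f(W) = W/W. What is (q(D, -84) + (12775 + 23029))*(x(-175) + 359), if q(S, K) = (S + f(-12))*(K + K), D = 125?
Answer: 453481824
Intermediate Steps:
f(W) = 1
q(S, K) = 2*K*(1 + S) (q(S, K) = (S + 1)*(K + K) = (1 + S)*(2*K) = 2*K*(1 + S))
x(c) = c²
(q(D, -84) + (12775 + 23029))*(x(-175) + 359) = (2*(-84)*(1 + 125) + (12775 + 23029))*((-175)² + 359) = (2*(-84)*126 + 35804)*(30625 + 359) = (-21168 + 35804)*30984 = 14636*30984 = 453481824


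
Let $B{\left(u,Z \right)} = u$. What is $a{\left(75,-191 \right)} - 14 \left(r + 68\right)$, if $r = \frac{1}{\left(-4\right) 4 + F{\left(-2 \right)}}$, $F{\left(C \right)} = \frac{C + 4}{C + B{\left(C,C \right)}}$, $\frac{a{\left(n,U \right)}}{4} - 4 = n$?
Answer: $- \frac{20960}{33} \approx -635.15$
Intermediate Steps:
$a{\left(n,U \right)} = 16 + 4 n$
$F{\left(C \right)} = \frac{4 + C}{2 C}$ ($F{\left(C \right)} = \frac{C + 4}{C + C} = \frac{4 + C}{2 C}$)
$r = - \frac{2}{33}$ ($r = \frac{1}{\left(-4\right) 4 + \frac{4 - 2}{2 \left(-2\right)}} = \frac{1}{-16 + \frac{1}{2} \left(- \frac{1}{2}\right) 2} = \frac{1}{-16 - \frac{1}{2}} = \frac{1}{- \frac{33}{2}} = - \frac{2}{33} \approx -0.060606$)
$a{\left(75,-191 \right)} - 14 \left(r + 68\right) = \left(16 + 4 \cdot 75\right) - 14 \left(- \frac{2}{33} + 68\right) = \left(16 + 300\right) - \frac{31388}{33} = 316 - \frac{31388}{33} = - \frac{20960}{33}$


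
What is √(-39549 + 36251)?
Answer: I*√3298 ≈ 57.428*I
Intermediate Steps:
√(-39549 + 36251) = √(-3298) = I*√3298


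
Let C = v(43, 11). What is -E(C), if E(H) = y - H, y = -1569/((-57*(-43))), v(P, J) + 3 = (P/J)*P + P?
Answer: 1875866/8987 ≈ 208.73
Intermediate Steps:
v(P, J) = -3 + P + P²/J (v(P, J) = -3 + ((P/J)*P + P) = -3 + (P²/J + P) = -3 + (P + P²/J) = -3 + P + P²/J)
C = 2289/11 (C = -3 + 43 + 43²/11 = -3 + 43 + (1/11)*1849 = -3 + 43 + 1849/11 = 2289/11 ≈ 208.09)
y = -523/817 (y = -1569/2451 = -1569*1/2451 = -523/817 ≈ -0.64015)
E(H) = -523/817 - H
-E(C) = -(-523/817 - 1*2289/11) = -(-523/817 - 2289/11) = -1*(-1875866/8987) = 1875866/8987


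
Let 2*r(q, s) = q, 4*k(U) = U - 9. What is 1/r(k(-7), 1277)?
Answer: -½ ≈ -0.50000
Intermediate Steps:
k(U) = -9/4 + U/4 (k(U) = (U - 9)/4 = (-9 + U)/4 = -9/4 + U/4)
r(q, s) = q/2
1/r(k(-7), 1277) = 1/((-9/4 + (¼)*(-7))/2) = 1/((-9/4 - 7/4)/2) = 1/((½)*(-4)) = 1/(-2) = -½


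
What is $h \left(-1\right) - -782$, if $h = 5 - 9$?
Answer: $786$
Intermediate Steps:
$h = -4$ ($h = 5 - 9 = -4$)
$h \left(-1\right) - -782 = \left(-4\right) \left(-1\right) - -782 = 4 + 782 = 786$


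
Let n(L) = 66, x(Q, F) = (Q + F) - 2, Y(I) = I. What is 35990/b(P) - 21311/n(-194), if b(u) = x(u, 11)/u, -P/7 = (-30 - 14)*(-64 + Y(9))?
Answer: 39877443059/1117446 ≈ 35686.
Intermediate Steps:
x(Q, F) = -2 + F + Q (x(Q, F) = (F + Q) - 2 = -2 + F + Q)
P = -16940 (P = -7*(-30 - 14)*(-64 + 9) = -(-308)*(-55) = -7*2420 = -16940)
b(u) = (9 + u)/u (b(u) = (-2 + 11 + u)/u = (9 + u)/u)
35990/b(P) - 21311/n(-194) = 35990/(((9 - 16940)/(-16940))) - 21311/66 = 35990/((-1/16940*(-16931))) - 21311*1/66 = 35990/(16931/16940) - 21311/66 = 35990*(16940/16931) - 21311/66 = 609670600/16931 - 21311/66 = 39877443059/1117446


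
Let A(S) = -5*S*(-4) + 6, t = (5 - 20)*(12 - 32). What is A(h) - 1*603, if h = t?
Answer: 5403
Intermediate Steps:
t = 300 (t = -15*(-20) = 300)
h = 300
A(S) = 6 + 20*S (A(S) = 20*S + 6 = 6 + 20*S)
A(h) - 1*603 = (6 + 20*300) - 1*603 = (6 + 6000) - 603 = 6006 - 603 = 5403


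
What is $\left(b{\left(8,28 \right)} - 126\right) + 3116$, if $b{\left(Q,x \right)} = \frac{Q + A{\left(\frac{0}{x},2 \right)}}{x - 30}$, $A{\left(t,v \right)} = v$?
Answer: $2985$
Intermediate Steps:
$b{\left(Q,x \right)} = \frac{2 + Q}{-30 + x}$ ($b{\left(Q,x \right)} = \frac{Q + 2}{x - 30} = \frac{2 + Q}{-30 + x}$)
$\left(b{\left(8,28 \right)} - 126\right) + 3116 = \left(\frac{2 + 8}{-30 + 28} - 126\right) + 3116 = \left(\frac{1}{-2} \cdot 10 - 126\right) + 3116 = \left(\left(- \frac{1}{2}\right) 10 - 126\right) + 3116 = \left(-5 - 126\right) + 3116 = -131 + 3116 = 2985$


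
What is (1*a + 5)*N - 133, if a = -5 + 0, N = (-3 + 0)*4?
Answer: -133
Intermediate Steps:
N = -12 (N = -3*4 = -12)
a = -5
(1*a + 5)*N - 133 = (1*(-5) + 5)*(-12) - 133 = (-5 + 5)*(-12) - 133 = 0*(-12) - 133 = 0 - 133 = -133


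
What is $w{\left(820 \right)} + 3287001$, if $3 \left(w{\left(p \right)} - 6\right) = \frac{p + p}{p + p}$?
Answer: $\frac{9861022}{3} \approx 3.287 \cdot 10^{6}$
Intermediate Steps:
$w{\left(p \right)} = \frac{19}{3}$ ($w{\left(p \right)} = 6 + \frac{\left(p + p\right) \frac{1}{p + p}}{3} = 6 + \frac{2 p \frac{1}{2 p}}{3} = 6 + \frac{1}{3} \cdot 1 = 6 + \frac{1}{3} = \frac{19}{3}$)
$w{\left(820 \right)} + 3287001 = \frac{19}{3} + 3287001 = \frac{9861022}{3}$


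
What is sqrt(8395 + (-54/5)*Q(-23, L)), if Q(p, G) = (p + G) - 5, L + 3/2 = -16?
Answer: 4*sqrt(13885)/5 ≈ 94.268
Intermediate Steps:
L = -35/2 (L = -3/2 - 16 = -35/2 ≈ -17.500)
Q(p, G) = -5 + G + p (Q(p, G) = (G + p) - 5 = -5 + G + p)
sqrt(8395 + (-54/5)*Q(-23, L)) = sqrt(8395 + (-54/5)*(-5 - 35/2 - 23)) = sqrt(8395 - 54*1/5*(-91/2)) = sqrt(8395 - 54/5*(-91/2)) = sqrt(8395 + 2457/5) = sqrt(44432/5) = 4*sqrt(13885)/5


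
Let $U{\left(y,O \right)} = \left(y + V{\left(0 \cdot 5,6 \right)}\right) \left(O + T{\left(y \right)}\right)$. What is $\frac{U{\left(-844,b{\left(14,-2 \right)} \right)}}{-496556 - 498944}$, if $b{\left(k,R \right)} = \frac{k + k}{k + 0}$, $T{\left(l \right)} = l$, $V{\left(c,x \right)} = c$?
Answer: $- \frac{177662}{248875} \approx -0.71386$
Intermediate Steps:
$b{\left(k,R \right)} = 2$ ($b{\left(k,R \right)} = \frac{2 k}{k} = 2$)
$U{\left(y,O \right)} = y \left(O + y\right)$ ($U{\left(y,O \right)} = \left(y + 0 \cdot 5\right) \left(O + y\right) = \left(y + 0\right) \left(O + y\right) = y \left(O + y\right)$)
$\frac{U{\left(-844,b{\left(14,-2 \right)} \right)}}{-496556 - 498944} = \frac{\left(-844\right) \left(2 - 844\right)}{-496556 - 498944} = \frac{\left(-844\right) \left(-842\right)}{-496556 - 498944} = \frac{710648}{-995500} = 710648 \left(- \frac{1}{995500}\right) = - \frac{177662}{248875}$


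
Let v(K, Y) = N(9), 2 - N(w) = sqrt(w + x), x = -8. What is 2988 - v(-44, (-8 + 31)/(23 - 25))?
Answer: 2987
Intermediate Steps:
N(w) = 2 - sqrt(-8 + w) (N(w) = 2 - sqrt(w - 8) = 2 - sqrt(-8 + w))
v(K, Y) = 1 (v(K, Y) = 2 - sqrt(-8 + 9) = 2 - sqrt(1) = 2 - 1*1 = 2 - 1 = 1)
2988 - v(-44, (-8 + 31)/(23 - 25)) = 2988 - 1*1 = 2988 - 1 = 2987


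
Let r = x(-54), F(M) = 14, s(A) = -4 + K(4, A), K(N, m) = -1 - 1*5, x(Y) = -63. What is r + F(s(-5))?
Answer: -49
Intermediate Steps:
K(N, m) = -6 (K(N, m) = -1 - 5 = -6)
s(A) = -10 (s(A) = -4 - 6 = -10)
r = -63
r + F(s(-5)) = -63 + 14 = -49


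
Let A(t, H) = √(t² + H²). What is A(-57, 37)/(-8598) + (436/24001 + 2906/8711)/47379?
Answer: 73544902/9905655974469 - √4618/8598 ≈ -0.0078963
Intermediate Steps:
A(t, H) = √(H² + t²)
A(-57, 37)/(-8598) + (436/24001 + 2906/8711)/47379 = √(37² + (-57)²)/(-8598) + (436/24001 + 2906/8711)/47379 = √(1369 + 3249)*(-1/8598) + (436*(1/24001) + 2906*(1/8711))*(1/47379) = √4618*(-1/8598) + (436/24001 + 2906/8711)*(1/47379) = -√4618/8598 + (73544902/209072711)*(1/47379) = -√4618/8598 + 73544902/9905655974469 = 73544902/9905655974469 - √4618/8598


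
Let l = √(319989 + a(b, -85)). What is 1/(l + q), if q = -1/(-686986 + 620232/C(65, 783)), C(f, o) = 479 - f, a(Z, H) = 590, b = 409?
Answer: -3263607678/717187614261105426515 + 2237163426990244*√320579/717187614261105426515 ≈ 0.0017662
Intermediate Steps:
q = 69/47298662 (q = -1/(-686986 + 620232/(479 - 1*65)) = -1/(-686986 + 620232/(479 - 65)) = -1/(-686986 + 620232/414) = -1/(-686986 + 620232*(1/414)) = -1/(-686986 + 103372/69) = -1/(-47298662/69) = -1*(-69/47298662) = 69/47298662 ≈ 1.4588e-6)
l = √320579 (l = √(319989 + 590) = √320579 ≈ 566.20)
1/(l + q) = 1/(√320579 + 69/47298662) = 1/(69/47298662 + √320579)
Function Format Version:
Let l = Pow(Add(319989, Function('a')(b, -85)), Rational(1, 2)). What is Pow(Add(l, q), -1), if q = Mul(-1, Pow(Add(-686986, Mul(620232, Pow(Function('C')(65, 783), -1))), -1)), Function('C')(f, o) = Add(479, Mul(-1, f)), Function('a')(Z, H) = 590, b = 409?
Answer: Add(Rational(-3263607678, 717187614261105426515), Mul(Rational(2237163426990244, 717187614261105426515), Pow(320579, Rational(1, 2)))) ≈ 0.0017662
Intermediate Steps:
q = Rational(69, 47298662) (q = Mul(-1, Pow(Add(-686986, Mul(620232, Pow(Add(479, Mul(-1, 65)), -1))), -1)) = Mul(-1, Pow(Add(-686986, Mul(620232, Pow(Add(479, -65), -1))), -1)) = Mul(-1, Pow(Add(-686986, Mul(620232, Pow(414, -1))), -1)) = Mul(-1, Pow(Add(-686986, Mul(620232, Rational(1, 414))), -1)) = Mul(-1, Pow(Add(-686986, Rational(103372, 69)), -1)) = Mul(-1, Pow(Rational(-47298662, 69), -1)) = Mul(-1, Rational(-69, 47298662)) = Rational(69, 47298662) ≈ 1.4588e-6)
l = Pow(320579, Rational(1, 2)) (l = Pow(Add(319989, 590), Rational(1, 2)) = Pow(320579, Rational(1, 2)) ≈ 566.20)
Pow(Add(l, q), -1) = Pow(Add(Pow(320579, Rational(1, 2)), Rational(69, 47298662)), -1) = Pow(Add(Rational(69, 47298662), Pow(320579, Rational(1, 2))), -1)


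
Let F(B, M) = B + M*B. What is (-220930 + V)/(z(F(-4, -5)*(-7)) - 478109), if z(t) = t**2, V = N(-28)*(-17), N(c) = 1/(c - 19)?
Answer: 10383693/21881555 ≈ 0.47454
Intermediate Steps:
N(c) = 1/(-19 + c)
F(B, M) = B + B*M
V = 17/47 (V = -17/(-19 - 28) = -17/(-47) = -1/47*(-17) = 17/47 ≈ 0.36170)
(-220930 + V)/(z(F(-4, -5)*(-7)) - 478109) = (-220930 + 17/47)/((-4*(1 - 5)*(-7))**2 - 478109) = -10383693/(47*((-4*(-4)*(-7))**2 - 478109)) = -10383693/(47*((16*(-7))**2 - 478109)) = -10383693/(47*((-112)**2 - 478109)) = -10383693/(47*(12544 - 478109)) = -10383693/47/(-465565) = -10383693/47*(-1/465565) = 10383693/21881555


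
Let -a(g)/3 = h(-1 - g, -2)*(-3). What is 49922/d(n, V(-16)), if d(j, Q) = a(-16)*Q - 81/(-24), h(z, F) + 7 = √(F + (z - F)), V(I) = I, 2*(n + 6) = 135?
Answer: 359039024/5061969 + 51120128*√15/5061969 ≈ 110.04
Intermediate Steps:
n = 123/2 (n = -6 + (½)*135 = -6 + 135/2 = 123/2 ≈ 61.500)
h(z, F) = -7 + √z (h(z, F) = -7 + √(F + (z - F)) = -7 + √z)
a(g) = -63 + 9*√(-1 - g) (a(g) = -3*(-7 + √(-1 - g))*(-3) = -3*(21 - 3*√(-1 - g)) = -63 + 9*√(-1 - g))
d(j, Q) = 27/8 + Q*(-63 + 9*√15) (d(j, Q) = (-63 + 9*√(-1 - 1*(-16)))*Q - 81/(-24) = (-63 + 9*√(-1 + 16))*Q - 81*(-1/24) = (-63 + 9*√15)*Q + 27/8 = Q*(-63 + 9*√15) + 27/8 = 27/8 + Q*(-63 + 9*√15))
49922/d(n, V(-16)) = 49922/(27/8 - 9*(-16)*(7 - √15)) = 49922/(27/8 + (1008 - 144*√15)) = 49922/(8091/8 - 144*√15)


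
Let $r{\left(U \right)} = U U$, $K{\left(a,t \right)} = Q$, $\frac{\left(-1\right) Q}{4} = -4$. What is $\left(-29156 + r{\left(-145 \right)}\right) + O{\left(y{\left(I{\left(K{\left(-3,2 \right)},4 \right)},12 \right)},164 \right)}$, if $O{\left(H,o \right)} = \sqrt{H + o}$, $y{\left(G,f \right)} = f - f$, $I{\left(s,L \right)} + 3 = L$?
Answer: $-8131 + 2 \sqrt{41} \approx -8118.2$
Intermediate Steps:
$Q = 16$ ($Q = \left(-4\right) \left(-4\right) = 16$)
$K{\left(a,t \right)} = 16$
$I{\left(s,L \right)} = -3 + L$
$y{\left(G,f \right)} = 0$
$r{\left(U \right)} = U^{2}$
$\left(-29156 + r{\left(-145 \right)}\right) + O{\left(y{\left(I{\left(K{\left(-3,2 \right)},4 \right)},12 \right)},164 \right)} = \left(-29156 + \left(-145\right)^{2}\right) + \sqrt{0 + 164} = \left(-29156 + 21025\right) + \sqrt{164} = -8131 + 2 \sqrt{41}$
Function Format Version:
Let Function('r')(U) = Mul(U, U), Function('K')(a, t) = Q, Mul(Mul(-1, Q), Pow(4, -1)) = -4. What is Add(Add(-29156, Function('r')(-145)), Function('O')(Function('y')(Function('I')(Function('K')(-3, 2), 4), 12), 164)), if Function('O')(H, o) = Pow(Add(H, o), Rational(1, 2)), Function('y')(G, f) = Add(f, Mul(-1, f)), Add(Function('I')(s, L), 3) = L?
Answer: Add(-8131, Mul(2, Pow(41, Rational(1, 2)))) ≈ -8118.2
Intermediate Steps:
Q = 16 (Q = Mul(-4, -4) = 16)
Function('K')(a, t) = 16
Function('I')(s, L) = Add(-3, L)
Function('y')(G, f) = 0
Function('r')(U) = Pow(U, 2)
Add(Add(-29156, Function('r')(-145)), Function('O')(Function('y')(Function('I')(Function('K')(-3, 2), 4), 12), 164)) = Add(Add(-29156, Pow(-145, 2)), Pow(Add(0, 164), Rational(1, 2))) = Add(Add(-29156, 21025), Pow(164, Rational(1, 2))) = Add(-8131, Mul(2, Pow(41, Rational(1, 2))))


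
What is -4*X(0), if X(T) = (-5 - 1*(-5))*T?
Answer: 0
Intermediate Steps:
X(T) = 0 (X(T) = (-5 + 5)*T = 0*T = 0)
-4*X(0) = -4*0 = 0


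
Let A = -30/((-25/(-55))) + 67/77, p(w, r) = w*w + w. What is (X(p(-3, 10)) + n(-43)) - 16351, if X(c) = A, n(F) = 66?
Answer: -1258960/77 ≈ -16350.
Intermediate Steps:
p(w, r) = w + w² (p(w, r) = w² + w = w + w²)
A = -5015/77 (A = -30/((-25*(-1/55))) + 67*(1/77) = -30/5/11 + 67/77 = -30*11/5 + 67/77 = -66 + 67/77 = -5015/77 ≈ -65.130)
X(c) = -5015/77
(X(p(-3, 10)) + n(-43)) - 16351 = (-5015/77 + 66) - 16351 = 67/77 - 16351 = -1258960/77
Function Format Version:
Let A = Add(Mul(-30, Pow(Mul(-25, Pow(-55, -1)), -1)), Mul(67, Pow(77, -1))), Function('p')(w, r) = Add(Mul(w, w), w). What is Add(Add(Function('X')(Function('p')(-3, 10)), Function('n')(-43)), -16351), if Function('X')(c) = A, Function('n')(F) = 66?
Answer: Rational(-1258960, 77) ≈ -16350.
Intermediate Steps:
Function('p')(w, r) = Add(w, Pow(w, 2)) (Function('p')(w, r) = Add(Pow(w, 2), w) = Add(w, Pow(w, 2)))
A = Rational(-5015, 77) (A = Add(Mul(-30, Pow(Mul(-25, Rational(-1, 55)), -1)), Mul(67, Rational(1, 77))) = Add(Mul(-30, Pow(Rational(5, 11), -1)), Rational(67, 77)) = Add(Mul(-30, Rational(11, 5)), Rational(67, 77)) = Add(-66, Rational(67, 77)) = Rational(-5015, 77) ≈ -65.130)
Function('X')(c) = Rational(-5015, 77)
Add(Add(Function('X')(Function('p')(-3, 10)), Function('n')(-43)), -16351) = Add(Add(Rational(-5015, 77), 66), -16351) = Add(Rational(67, 77), -16351) = Rational(-1258960, 77)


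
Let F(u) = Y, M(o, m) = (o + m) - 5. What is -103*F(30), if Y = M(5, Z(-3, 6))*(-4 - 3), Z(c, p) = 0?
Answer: 0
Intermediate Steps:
M(o, m) = -5 + m + o (M(o, m) = (m + o) - 5 = -5 + m + o)
Y = 0 (Y = (-5 + 0 + 5)*(-4 - 3) = 0*(-7) = 0)
F(u) = 0
-103*F(30) = -103*0 = 0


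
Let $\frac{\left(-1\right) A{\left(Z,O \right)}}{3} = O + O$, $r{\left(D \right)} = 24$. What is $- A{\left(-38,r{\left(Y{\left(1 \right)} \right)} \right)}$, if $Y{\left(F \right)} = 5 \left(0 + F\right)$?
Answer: $144$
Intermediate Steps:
$Y{\left(F \right)} = 5 F$
$A{\left(Z,O \right)} = - 6 O$ ($A{\left(Z,O \right)} = - 3 \left(O + O\right) = - 3 \cdot 2 O = - 6 O$)
$- A{\left(-38,r{\left(Y{\left(1 \right)} \right)} \right)} = - \left(-6\right) 24 = \left(-1\right) \left(-144\right) = 144$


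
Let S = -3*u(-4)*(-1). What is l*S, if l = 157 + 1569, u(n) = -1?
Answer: -5178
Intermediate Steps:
l = 1726
S = -3 (S = -3*(-1)*(-1) = 3*(-1) = -3)
l*S = 1726*(-3) = -5178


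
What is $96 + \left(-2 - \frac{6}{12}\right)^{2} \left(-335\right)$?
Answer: $- \frac{7991}{4} \approx -1997.8$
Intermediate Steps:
$96 + \left(-2 - \frac{6}{12}\right)^{2} \left(-335\right) = 96 + \left(-2 - \frac{1}{2}\right)^{2} \left(-335\right) = 96 + \left(- \frac{5}{2}\right)^{2} \left(-335\right) = 96 + \frac{25}{4} \left(-335\right) = 96 - \frac{8375}{4} = - \frac{7991}{4}$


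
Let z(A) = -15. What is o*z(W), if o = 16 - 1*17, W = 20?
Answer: 15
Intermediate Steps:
o = -1 (o = 16 - 17 = -1)
o*z(W) = -1*(-15) = 15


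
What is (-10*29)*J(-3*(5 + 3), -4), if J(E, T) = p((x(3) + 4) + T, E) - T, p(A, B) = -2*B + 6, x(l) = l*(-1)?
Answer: -16820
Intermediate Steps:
x(l) = -l
p(A, B) = 6 - 2*B
J(E, T) = 6 - T - 2*E (J(E, T) = (6 - 2*E) - T = 6 - T - 2*E)
(-10*29)*J(-3*(5 + 3), -4) = (-10*29)*(6 - 1*(-4) - (-6)*(5 + 3)) = -290*(6 + 4 - (-6)*8) = -290*(6 + 4 - 2*(-24)) = -290*(6 + 4 + 48) = -290*58 = -16820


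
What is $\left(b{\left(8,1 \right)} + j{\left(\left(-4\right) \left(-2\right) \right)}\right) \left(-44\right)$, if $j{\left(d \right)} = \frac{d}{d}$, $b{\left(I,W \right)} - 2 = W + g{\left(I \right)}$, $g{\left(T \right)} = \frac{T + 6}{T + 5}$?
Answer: $- \frac{2904}{13} \approx -223.38$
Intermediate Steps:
$g{\left(T \right)} = \frac{6 + T}{5 + T}$
$b{\left(I,W \right)} = 2 + W + \frac{6 + I}{5 + I}$ ($b{\left(I,W \right)} = 2 + \left(W + \frac{6 + I}{5 + I}\right) = 2 + W + \frac{6 + I}{5 + I}$)
$j{\left(d \right)} = 1$
$\left(b{\left(8,1 \right)} + j{\left(\left(-4\right) \left(-2\right) \right)}\right) \left(-44\right) = \left(\frac{6 + 8 + \left(2 + 1\right) \left(5 + 8\right)}{5 + 8} + 1\right) \left(-44\right) = \left(\frac{6 + 8 + 3 \cdot 13}{13} + 1\right) \left(-44\right) = \left(\frac{6 + 8 + 39}{13} + 1\right) \left(-44\right) = \left(\frac{1}{13} \cdot 53 + 1\right) \left(-44\right) = \left(\frac{53}{13} + 1\right) \left(-44\right) = \frac{66}{13} \left(-44\right) = - \frac{2904}{13}$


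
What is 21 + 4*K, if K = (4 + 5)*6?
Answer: 237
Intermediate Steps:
K = 54 (K = 9*6 = 54)
21 + 4*K = 21 + 4*54 = 21 + 216 = 237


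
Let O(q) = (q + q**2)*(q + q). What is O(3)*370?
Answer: 26640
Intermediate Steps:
O(q) = 2*q*(q + q**2) (O(q) = (q + q**2)*(2*q) = 2*q*(q + q**2))
O(3)*370 = (2*3**2*(1 + 3))*370 = (2*9*4)*370 = 72*370 = 26640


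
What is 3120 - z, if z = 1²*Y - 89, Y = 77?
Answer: 3132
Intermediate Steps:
z = -12 (z = 1²*77 - 89 = 1*77 - 89 = 77 - 89 = -12)
3120 - z = 3120 - 1*(-12) = 3120 + 12 = 3132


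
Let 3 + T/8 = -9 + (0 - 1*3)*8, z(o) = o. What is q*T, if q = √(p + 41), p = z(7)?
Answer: -1152*√3 ≈ -1995.3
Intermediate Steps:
p = 7
q = 4*√3 (q = √(7 + 41) = √48 = 4*√3 ≈ 6.9282)
T = -288 (T = -24 + 8*(-9 + (0 - 1*3)*8) = -24 + 8*(-9 + (0 - 3)*8) = -24 + 8*(-9 - 3*8) = -24 + 8*(-9 - 24) = -24 + 8*(-33) = -24 - 264 = -288)
q*T = (4*√3)*(-288) = -1152*√3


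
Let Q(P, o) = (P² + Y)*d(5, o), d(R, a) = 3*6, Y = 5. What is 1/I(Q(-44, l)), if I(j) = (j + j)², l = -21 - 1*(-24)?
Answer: 1/4882655376 ≈ 2.0481e-10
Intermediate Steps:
d(R, a) = 18
l = 3 (l = -21 + 24 = 3)
Q(P, o) = 90 + 18*P² (Q(P, o) = (P² + 5)*18 = (5 + P²)*18 = 90 + 18*P²)
I(j) = 4*j² (I(j) = (2*j)² = 4*j²)
1/I(Q(-44, l)) = 1/(4*(90 + 18*(-44)²)²) = 1/(4*(90 + 18*1936)²) = 1/(4*(90 + 34848)²) = 1/(4*34938²) = 1/(4*1220663844) = 1/4882655376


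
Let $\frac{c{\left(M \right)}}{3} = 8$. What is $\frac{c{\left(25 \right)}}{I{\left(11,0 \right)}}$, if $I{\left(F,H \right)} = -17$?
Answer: $- \frac{24}{17} \approx -1.4118$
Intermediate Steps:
$c{\left(M \right)} = 24$ ($c{\left(M \right)} = 3 \cdot 8 = 24$)
$\frac{c{\left(25 \right)}}{I{\left(11,0 \right)}} = \frac{24}{-17} = 24 \left(- \frac{1}{17}\right) = - \frac{24}{17}$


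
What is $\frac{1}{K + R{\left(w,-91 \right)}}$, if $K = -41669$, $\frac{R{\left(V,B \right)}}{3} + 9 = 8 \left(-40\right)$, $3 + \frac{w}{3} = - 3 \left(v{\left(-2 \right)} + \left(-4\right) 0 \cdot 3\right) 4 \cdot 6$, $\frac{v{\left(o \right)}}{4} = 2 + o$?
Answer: $- \frac{1}{42656} \approx -2.3443 \cdot 10^{-5}$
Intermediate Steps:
$v{\left(o \right)} = 8 + 4 o$ ($v{\left(o \right)} = 4 \left(2 + o\right) = 8 + 4 o$)
$w = -9$ ($w = -9 + 3 - 3 \left(\left(8 + 4 \left(-2\right)\right) + \left(-4\right) 0 \cdot 3\right) 4 \cdot 6 = -9 + 3 - 3 \left(\left(8 - 8\right) + 0 \cdot 3\right) 4 \cdot 6 = -9 + 3 - 3 \left(0 + 0\right) 4 \cdot 6 = -9 + 3 - 3 \cdot 0 \cdot 4 \cdot 6 = -9 + 3 \left(-3\right) 0 \cdot 6 = -9 + 3 \cdot 0 \cdot 6 = -9 + 3 \cdot 0 = -9 + 0 = -9$)
$R{\left(V,B \right)} = -987$ ($R{\left(V,B \right)} = -27 + 3 \cdot 8 \left(-40\right) = -27 + 3 \left(-320\right) = -27 - 960 = -987$)
$\frac{1}{K + R{\left(w,-91 \right)}} = \frac{1}{-41669 - 987} = \frac{1}{-42656} = - \frac{1}{42656}$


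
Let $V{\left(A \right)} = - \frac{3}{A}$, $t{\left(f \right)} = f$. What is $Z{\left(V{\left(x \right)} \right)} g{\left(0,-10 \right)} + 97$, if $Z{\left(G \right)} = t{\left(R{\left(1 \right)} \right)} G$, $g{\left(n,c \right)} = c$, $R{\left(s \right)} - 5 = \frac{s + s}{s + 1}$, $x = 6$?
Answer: $127$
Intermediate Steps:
$R{\left(s \right)} = 5 + \frac{2 s}{1 + s}$ ($R{\left(s \right)} = 5 + \frac{s + s}{s + 1} = 5 + \frac{2 s}{1 + s}$)
$Z{\left(G \right)} = 6 G$ ($Z{\left(G \right)} = \frac{5 + 7 \cdot 1}{1 + 1} G = \frac{5 + 7}{2} G = \frac{1}{2} \cdot 12 G = 6 G$)
$Z{\left(V{\left(x \right)} \right)} g{\left(0,-10 \right)} + 97 = 6 \left(- \frac{3}{6}\right) \left(-10\right) + 97 = 6 \left(\left(-3\right) \frac{1}{6}\right) \left(-10\right) + 97 = 6 \left(- \frac{1}{2}\right) \left(-10\right) + 97 = \left(-3\right) \left(-10\right) + 97 = 30 + 97 = 127$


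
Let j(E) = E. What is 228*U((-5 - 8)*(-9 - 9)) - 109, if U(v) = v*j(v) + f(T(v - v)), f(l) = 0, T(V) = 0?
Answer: 12484259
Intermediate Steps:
U(v) = v² (U(v) = v*v + 0 = v² + 0 = v²)
228*U((-5 - 8)*(-9 - 9)) - 109 = 228*((-5 - 8)*(-9 - 9))² - 109 = 228*(-13*(-18))² - 109 = 228*234² - 109 = 228*54756 - 109 = 12484368 - 109 = 12484259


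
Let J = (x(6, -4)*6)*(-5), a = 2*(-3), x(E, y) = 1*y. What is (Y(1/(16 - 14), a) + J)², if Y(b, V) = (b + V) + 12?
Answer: 64009/4 ≈ 16002.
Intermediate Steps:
x(E, y) = y
a = -6
J = 120 (J = -4*6*(-5) = -24*(-5) = 120)
Y(b, V) = 12 + V + b (Y(b, V) = (V + b) + 12 = 12 + V + b)
(Y(1/(16 - 14), a) + J)² = ((12 - 6 + 1/(16 - 14)) + 120)² = ((12 - 6 + 1/2) + 120)² = ((12 - 6 + ½) + 120)² = (13/2 + 120)² = (253/2)² = 64009/4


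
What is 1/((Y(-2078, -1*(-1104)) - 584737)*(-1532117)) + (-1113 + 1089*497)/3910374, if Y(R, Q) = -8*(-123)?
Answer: 80511898117643749/582892011196279629 ≈ 0.13812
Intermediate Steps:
Y(R, Q) = 984
1/((Y(-2078, -1*(-1104)) - 584737)*(-1532117)) + (-1113 + 1089*497)/3910374 = 1/((984 - 584737)*(-1532117)) + (-1113 + 1089*497)/3910374 = -1/1532117/(-583753) + (-1113 + 541233)*(1/3910374) = -1/583753*(-1/1532117) + 540120*(1/3910374) = 1/894377895101 + 90020/651729 = 80511898117643749/582892011196279629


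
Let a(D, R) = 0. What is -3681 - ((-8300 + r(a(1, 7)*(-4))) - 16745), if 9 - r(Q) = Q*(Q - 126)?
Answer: 21355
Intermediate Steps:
r(Q) = 9 - Q*(-126 + Q) (r(Q) = 9 - Q*(Q - 126) = 9 - Q*(-126 + Q))
-3681 - ((-8300 + r(a(1, 7)*(-4))) - 16745) = -3681 - ((-8300 + (9 - (0*(-4))**2 + 126*(0*(-4)))) - 16745) = -3681 - ((-8300 + (9 - 1*0**2 + 126*0)) - 16745) = -3681 - ((-8300 + (9 - 1*0 + 0)) - 16745) = -3681 - ((-8300 + (9 + 0 + 0)) - 16745) = -3681 - ((-8300 + 9) - 16745) = -3681 - (-8291 - 16745) = -3681 - 1*(-25036) = -3681 + 25036 = 21355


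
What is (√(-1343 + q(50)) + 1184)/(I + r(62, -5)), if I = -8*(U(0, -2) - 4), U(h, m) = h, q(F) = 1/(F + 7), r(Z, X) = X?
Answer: 1184/27 + 5*I*√174534/1539 ≈ 43.852 + 1.3573*I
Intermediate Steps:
q(F) = 1/(7 + F)
I = 32 (I = -8*(0 - 4) = -8*(-4) = 32)
(√(-1343 + q(50)) + 1184)/(I + r(62, -5)) = (√(-1343 + 1/(7 + 50)) + 1184)/(32 - 5) = (√(-1343 + 1/57) + 1184)/27 = (√(-1343 + 1/57) + 1184)*(1/27) = (√(-76550/57) + 1184)*(1/27) = (5*I*√174534/57 + 1184)*(1/27) = (1184 + 5*I*√174534/57)*(1/27) = 1184/27 + 5*I*√174534/1539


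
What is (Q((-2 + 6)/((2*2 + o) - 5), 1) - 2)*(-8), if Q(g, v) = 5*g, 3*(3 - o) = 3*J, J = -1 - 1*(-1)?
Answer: -64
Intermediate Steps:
J = 0 (J = -1 + 1 = 0)
o = 3 (o = 3 - 0 = 3 - 1/3*0 = 3 + 0 = 3)
(Q((-2 + 6)/((2*2 + o) - 5), 1) - 2)*(-8) = (5*((-2 + 6)/((2*2 + 3) - 5)) - 2)*(-8) = (5*(4/((4 + 3) - 5)) - 2)*(-8) = (5*(4/(7 - 5)) - 2)*(-8) = (5*(4/2) - 2)*(-8) = (5*(4*(1/2)) - 2)*(-8) = (5*2 - 2)*(-8) = (10 - 2)*(-8) = 8*(-8) = -64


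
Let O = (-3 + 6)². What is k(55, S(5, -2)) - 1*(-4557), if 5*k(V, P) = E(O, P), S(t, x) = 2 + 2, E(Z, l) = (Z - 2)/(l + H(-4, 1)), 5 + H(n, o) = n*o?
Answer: 113918/25 ≈ 4556.7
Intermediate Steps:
O = 9 (O = 3² = 9)
H(n, o) = -5 + n*o
E(Z, l) = (-2 + Z)/(-9 + l) (E(Z, l) = (Z - 2)/(l + (-5 - 4*1)) = (-2 + Z)/(l + (-5 - 4)) = (-2 + Z)/(l - 9) = (-2 + Z)/(-9 + l))
S(t, x) = 4
k(V, P) = 7/(5*(-9 + P)) (k(V, P) = ((-2 + 9)/(-9 + P))/5 = (7/(-9 + P))/5 = 7/(5*(-9 + P)))
k(55, S(5, -2)) - 1*(-4557) = 7/(5*(-9 + 4)) - 1*(-4557) = (7/5)/(-5) + 4557 = (7/5)*(-⅕) + 4557 = -7/25 + 4557 = 113918/25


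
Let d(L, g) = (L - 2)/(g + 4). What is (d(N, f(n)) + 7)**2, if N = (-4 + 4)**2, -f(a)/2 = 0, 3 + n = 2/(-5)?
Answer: 169/4 ≈ 42.250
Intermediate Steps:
n = -17/5 (n = -3 + 2/(-5) = -3 + 2*(-1/5) = -3 - 2/5 = -17/5 ≈ -3.4000)
f(a) = 0 (f(a) = -2*0 = 0)
N = 0 (N = 0**2 = 0)
d(L, g) = (-2 + L)/(4 + g)
(d(N, f(n)) + 7)**2 = ((-2 + 0)/(4 + 0) + 7)**2 = (-2/4 + 7)**2 = ((1/4)*(-2) + 7)**2 = (-1/2 + 7)**2 = (13/2)**2 = 169/4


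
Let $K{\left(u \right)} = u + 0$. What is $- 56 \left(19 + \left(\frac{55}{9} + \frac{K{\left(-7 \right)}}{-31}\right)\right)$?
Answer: $- \frac{395864}{279} \approx -1418.9$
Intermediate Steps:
$K{\left(u \right)} = u$
$- 56 \left(19 + \left(\frac{55}{9} + \frac{K{\left(-7 \right)}}{-31}\right)\right) = - 56 \left(19 + \left(\frac{55}{9} - \frac{7}{-31}\right)\right) = - 56 \left(19 + \left(55 \cdot \frac{1}{9} - - \frac{7}{31}\right)\right) = - 56 \left(19 + \left(\frac{55}{9} + \frac{7}{31}\right)\right) = - 56 \left(19 + \frac{1768}{279}\right) = \left(-56\right) \frac{7069}{279} = - \frac{395864}{279}$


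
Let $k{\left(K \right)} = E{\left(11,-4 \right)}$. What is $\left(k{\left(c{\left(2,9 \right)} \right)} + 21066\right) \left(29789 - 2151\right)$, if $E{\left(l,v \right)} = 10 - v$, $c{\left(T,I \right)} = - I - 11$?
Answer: $582609040$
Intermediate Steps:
$c{\left(T,I \right)} = -11 - I$
$k{\left(K \right)} = 14$ ($k{\left(K \right)} = 10 - -4 = 10 + 4 = 14$)
$\left(k{\left(c{\left(2,9 \right)} \right)} + 21066\right) \left(29789 - 2151\right) = \left(14 + 21066\right) \left(29789 - 2151\right) = 21080 \cdot 27638 = 582609040$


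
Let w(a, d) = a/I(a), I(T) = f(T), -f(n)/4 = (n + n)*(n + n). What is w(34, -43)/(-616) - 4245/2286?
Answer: -237085699/127674624 ≈ -1.8570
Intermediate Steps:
f(n) = -16*n² (f(n) = -4*(n + n)*(n + n) = -4*2*n*2*n = -16*n²)
I(T) = -16*T²
w(a, d) = -1/(16*a) (w(a, d) = a/((-16*a²)) = a*(-1/(16*a²)) = -1/(16*a))
w(34, -43)/(-616) - 4245/2286 = -1/16/34/(-616) - 4245/2286 = -1/16*1/34*(-1/616) - 4245*1/2286 = -1/544*(-1/616) - 1415/762 = 1/335104 - 1415/762 = -237085699/127674624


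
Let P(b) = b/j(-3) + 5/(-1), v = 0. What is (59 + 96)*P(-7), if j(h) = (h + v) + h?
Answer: -3565/6 ≈ -594.17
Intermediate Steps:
j(h) = 2*h (j(h) = (h + 0) + h = h + h = 2*h)
P(b) = -5 - b/6 (P(b) = b/((2*(-3))) + 5/(-1) = b/(-6) + 5*(-1) = b*(-1/6) - 5 = -b/6 - 5 = -5 - b/6)
(59 + 96)*P(-7) = (59 + 96)*(-5 - 1/6*(-7)) = 155*(-5 + 7/6) = 155*(-23/6) = -3565/6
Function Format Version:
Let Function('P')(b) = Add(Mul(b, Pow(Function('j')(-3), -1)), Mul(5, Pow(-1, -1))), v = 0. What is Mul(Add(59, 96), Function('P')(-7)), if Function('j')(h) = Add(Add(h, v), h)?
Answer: Rational(-3565, 6) ≈ -594.17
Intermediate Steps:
Function('j')(h) = Mul(2, h) (Function('j')(h) = Add(Add(h, 0), h) = Add(h, h) = Mul(2, h))
Function('P')(b) = Add(-5, Mul(Rational(-1, 6), b)) (Function('P')(b) = Add(Mul(b, Pow(Mul(2, -3), -1)), Mul(5, Pow(-1, -1))) = Add(Mul(b, Pow(-6, -1)), Mul(5, -1)) = Add(Mul(b, Rational(-1, 6)), -5) = Add(Mul(Rational(-1, 6), b), -5) = Add(-5, Mul(Rational(-1, 6), b)))
Mul(Add(59, 96), Function('P')(-7)) = Mul(Add(59, 96), Add(-5, Mul(Rational(-1, 6), -7))) = Mul(155, Add(-5, Rational(7, 6))) = Mul(155, Rational(-23, 6)) = Rational(-3565, 6)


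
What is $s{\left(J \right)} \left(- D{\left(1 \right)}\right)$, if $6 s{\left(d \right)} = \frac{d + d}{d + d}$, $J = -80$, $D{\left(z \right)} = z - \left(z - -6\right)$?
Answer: $1$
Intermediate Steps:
$D{\left(z \right)} = -6$ ($D{\left(z \right)} = z - \left(z + 6\right) = z - \left(6 + z\right) = -6$)
$s{\left(d \right)} = \frac{1}{6}$ ($s{\left(d \right)} = \frac{\left(d + d\right) \frac{1}{d + d}}{6} = \frac{2 d \frac{1}{2 d}}{6} = \frac{1}{6} \cdot 1 = \frac{1}{6}$)
$s{\left(J \right)} \left(- D{\left(1 \right)}\right) = \frac{\left(-1\right) \left(-6\right)}{6} = \frac{1}{6} \cdot 6 = 1$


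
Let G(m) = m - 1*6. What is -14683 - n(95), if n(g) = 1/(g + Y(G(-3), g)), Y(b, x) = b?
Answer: -1262739/86 ≈ -14683.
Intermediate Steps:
G(m) = -6 + m (G(m) = m - 6 = -6 + m)
n(g) = 1/(-9 + g) (n(g) = 1/(g + (-6 - 3)) = 1/(g - 9) = 1/(-9 + g))
-14683 - n(95) = -14683 - 1/(-9 + 95) = -14683 - 1/86 = -1262739/86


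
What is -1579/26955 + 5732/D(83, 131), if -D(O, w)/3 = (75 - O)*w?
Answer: 12461807/7062210 ≈ 1.7646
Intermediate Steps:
D(O, w) = -3*w*(75 - O) (D(O, w) = -3*(75 - O)*w = -3*w*(75 - O))
-1579/26955 + 5732/D(83, 131) = -1579/26955 + 5732/((3*131*(-75 + 83))) = -1579*1/26955 + 5732/((3*131*8)) = -1579/26955 + 5732/3144 = -1579/26955 + 5732*(1/3144) = -1579/26955 + 1433/786 = 12461807/7062210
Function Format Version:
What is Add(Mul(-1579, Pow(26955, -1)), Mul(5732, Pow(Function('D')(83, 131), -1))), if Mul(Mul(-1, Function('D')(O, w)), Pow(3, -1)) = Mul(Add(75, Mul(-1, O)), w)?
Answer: Rational(12461807, 7062210) ≈ 1.7646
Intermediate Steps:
Function('D')(O, w) = Mul(-3, w, Add(75, Mul(-1, O))) (Function('D')(O, w) = Mul(-3, Mul(Add(75, Mul(-1, O)), w)) = Mul(-3, Mul(w, Add(75, Mul(-1, O)))) = Mul(-3, w, Add(75, Mul(-1, O))))
Add(Mul(-1579, Pow(26955, -1)), Mul(5732, Pow(Function('D')(83, 131), -1))) = Add(Mul(-1579, Pow(26955, -1)), Mul(5732, Pow(Mul(3, 131, Add(-75, 83)), -1))) = Add(Mul(-1579, Rational(1, 26955)), Mul(5732, Pow(Mul(3, 131, 8), -1))) = Add(Rational(-1579, 26955), Mul(5732, Pow(3144, -1))) = Add(Rational(-1579, 26955), Mul(5732, Rational(1, 3144))) = Add(Rational(-1579, 26955), Rational(1433, 786)) = Rational(12461807, 7062210)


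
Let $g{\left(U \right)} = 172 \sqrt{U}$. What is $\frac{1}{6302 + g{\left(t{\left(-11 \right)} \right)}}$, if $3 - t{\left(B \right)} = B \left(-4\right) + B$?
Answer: $\frac{3151}{20301362} - \frac{43 i \sqrt{30}}{10150681} \approx 0.00015521 - 2.3202 \cdot 10^{-5} i$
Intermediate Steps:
$t{\left(B \right)} = 3 + 3 B$ ($t{\left(B \right)} = 3 - \left(B \left(-4\right) + B\right) = 3 - \left(- 4 B + B\right) = 3 - - 3 B = 3 + 3 B$)
$\frac{1}{6302 + g{\left(t{\left(-11 \right)} \right)}} = \frac{1}{6302 + 172 \sqrt{3 + 3 \left(-11\right)}} = \frac{1}{6302 + 172 \sqrt{3 - 33}} = \frac{1}{6302 + 172 \sqrt{-30}} = \frac{1}{6302 + 172 i \sqrt{30}}$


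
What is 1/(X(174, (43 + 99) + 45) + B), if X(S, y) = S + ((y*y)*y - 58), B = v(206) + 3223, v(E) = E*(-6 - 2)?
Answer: 1/6540894 ≈ 1.5288e-7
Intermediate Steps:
v(E) = -8*E (v(E) = E*(-8) = -8*E)
B = 1575 (B = -8*206 + 3223 = -1648 + 3223 = 1575)
X(S, y) = -58 + S + y**3 (X(S, y) = S + (y**2*y - 58) = S + (y**3 - 58) = S + (-58 + y**3) = -58 + S + y**3)
1/(X(174, (43 + 99) + 45) + B) = 1/((-58 + 174 + ((43 + 99) + 45)**3) + 1575) = 1/((-58 + 174 + (142 + 45)**3) + 1575) = 1/((-58 + 174 + 187**3) + 1575) = 1/((-58 + 174 + 6539203) + 1575) = 1/(6539319 + 1575) = 1/6540894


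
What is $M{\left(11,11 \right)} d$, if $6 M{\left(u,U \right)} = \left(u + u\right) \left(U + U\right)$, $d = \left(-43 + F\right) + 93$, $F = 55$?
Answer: $8470$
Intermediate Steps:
$d = 105$ ($d = \left(-43 + 55\right) + 93 = 12 + 93 = 105$)
$M{\left(u,U \right)} = \frac{2 U u}{3}$ ($M{\left(u,U \right)} = \frac{\left(u + u\right) \left(U + U\right)}{6} = \frac{2 u 2 U}{6} = \frac{4 U u}{6} = \frac{2 U u}{3}$)
$M{\left(11,11 \right)} d = \frac{2}{3} \cdot 11 \cdot 11 \cdot 105 = \frac{242}{3} \cdot 105 = 8470$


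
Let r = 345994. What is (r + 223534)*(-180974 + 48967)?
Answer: -75181682696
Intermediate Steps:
(r + 223534)*(-180974 + 48967) = (345994 + 223534)*(-180974 + 48967) = 569528*(-132007) = -75181682696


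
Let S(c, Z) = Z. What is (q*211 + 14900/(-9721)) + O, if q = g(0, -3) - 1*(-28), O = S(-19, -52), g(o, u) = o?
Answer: 56911276/9721 ≈ 5854.5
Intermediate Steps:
O = -52
q = 28 (q = 0 - 1*(-28) = 0 + 28 = 28)
(q*211 + 14900/(-9721)) + O = (28*211 + 14900/(-9721)) - 52 = (5908 + 14900*(-1/9721)) - 52 = (5908 - 14900/9721) - 52 = 57416768/9721 - 52 = 56911276/9721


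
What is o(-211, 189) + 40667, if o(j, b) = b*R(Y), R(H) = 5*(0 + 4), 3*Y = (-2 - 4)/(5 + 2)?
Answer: 44447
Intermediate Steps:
Y = -2/7 (Y = ((-2 - 4)/(5 + 2))/3 = (-6/7)/3 = (-6*⅐)/3 = (⅓)*(-6/7) = -2/7 ≈ -0.28571)
R(H) = 20 (R(H) = 5*4 = 20)
o(j, b) = 20*b (o(j, b) = b*20 = 20*b)
o(-211, 189) + 40667 = 20*189 + 40667 = 3780 + 40667 = 44447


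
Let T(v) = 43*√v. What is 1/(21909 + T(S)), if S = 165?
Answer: 7303/159899732 - 43*√165/479699196 ≈ 4.4521e-5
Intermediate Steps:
1/(21909 + T(S)) = 1/(21909 + 43*√165)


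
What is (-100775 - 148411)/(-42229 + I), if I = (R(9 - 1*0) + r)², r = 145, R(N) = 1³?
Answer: 83062/6971 ≈ 11.915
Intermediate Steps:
R(N) = 1
I = 21316 (I = (1 + 145)² = 146² = 21316)
(-100775 - 148411)/(-42229 + I) = (-100775 - 148411)/(-42229 + 21316) = -249186/(-20913) = -249186*(-1/20913) = 83062/6971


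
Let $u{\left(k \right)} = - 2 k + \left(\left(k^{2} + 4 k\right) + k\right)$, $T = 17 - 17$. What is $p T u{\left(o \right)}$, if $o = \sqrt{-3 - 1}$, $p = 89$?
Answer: $0$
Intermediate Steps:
$o = 2 i$ ($o = \sqrt{-4} = 2 i \approx 2.0 i$)
$T = 0$
$u{\left(k \right)} = k^{2} + 3 k$ ($u{\left(k \right)} = - 2 k + \left(k^{2} + 5 k\right) = k^{2} + 3 k$)
$p T u{\left(o \right)} = 89 \cdot 0 \cdot 2 i \left(3 + 2 i\right) = 0 \cdot 2 i \left(3 + 2 i\right) = 0$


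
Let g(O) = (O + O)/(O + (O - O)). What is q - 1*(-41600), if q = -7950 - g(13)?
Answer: 33648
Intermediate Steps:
g(O) = 2 (g(O) = (2*O)/(O + 0) = (2*O)/O = 2)
q = -7952 (q = -7950 - 1*2 = -7950 - 2 = -7952)
q - 1*(-41600) = -7952 - 1*(-41600) = -7952 + 41600 = 33648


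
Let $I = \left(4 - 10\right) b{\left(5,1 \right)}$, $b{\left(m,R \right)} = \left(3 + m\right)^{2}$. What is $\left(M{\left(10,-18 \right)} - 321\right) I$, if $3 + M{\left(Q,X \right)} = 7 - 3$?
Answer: $122880$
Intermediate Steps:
$M{\left(Q,X \right)} = 1$ ($M{\left(Q,X \right)} = -3 + \left(7 - 3\right) = -3 + 4 = 1$)
$I = -384$ ($I = \left(4 - 10\right) \left(3 + 5\right)^{2} = - 6 \cdot 8^{2} = \left(-6\right) 64 = -384$)
$\left(M{\left(10,-18 \right)} - 321\right) I = \left(1 - 321\right) \left(-384\right) = \left(-320\right) \left(-384\right) = 122880$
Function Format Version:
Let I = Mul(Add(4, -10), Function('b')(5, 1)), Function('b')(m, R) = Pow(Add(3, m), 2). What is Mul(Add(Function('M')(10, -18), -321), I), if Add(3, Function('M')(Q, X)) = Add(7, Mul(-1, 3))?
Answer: 122880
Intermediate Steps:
Function('M')(Q, X) = 1 (Function('M')(Q, X) = Add(-3, Add(7, Mul(-1, 3))) = Add(-3, Add(7, -3)) = Add(-3, 4) = 1)
I = -384 (I = Mul(Add(4, -10), Pow(Add(3, 5), 2)) = Mul(-6, Pow(8, 2)) = Mul(-6, 64) = -384)
Mul(Add(Function('M')(10, -18), -321), I) = Mul(Add(1, -321), -384) = Mul(-320, -384) = 122880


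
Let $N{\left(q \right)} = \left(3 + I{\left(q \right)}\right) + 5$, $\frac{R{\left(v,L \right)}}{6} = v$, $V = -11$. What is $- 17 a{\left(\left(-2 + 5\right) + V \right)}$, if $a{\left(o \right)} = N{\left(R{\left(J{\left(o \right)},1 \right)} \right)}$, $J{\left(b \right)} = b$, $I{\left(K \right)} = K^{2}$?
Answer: $-39304$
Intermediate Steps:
$R{\left(v,L \right)} = 6 v$
$N{\left(q \right)} = 8 + q^{2}$ ($N{\left(q \right)} = \left(3 + q^{2}\right) + 5 = 8 + q^{2}$)
$a{\left(o \right)} = 8 + 36 o^{2}$ ($a{\left(o \right)} = 8 + \left(6 o\right)^{2} = 8 + 36 o^{2}$)
$- 17 a{\left(\left(-2 + 5\right) + V \right)} = - 17 \left(8 + 36 \left(\left(-2 + 5\right) - 11\right)^{2}\right) = - 17 \left(8 + 36 \left(3 - 11\right)^{2}\right) = - 17 \left(8 + 36 \left(-8\right)^{2}\right) = - 17 \left(8 + 36 \cdot 64\right) = - 17 \left(8 + 2304\right) = \left(-17\right) 2312 = -39304$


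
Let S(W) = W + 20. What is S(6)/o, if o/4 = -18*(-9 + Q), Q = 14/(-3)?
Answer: 13/492 ≈ 0.026423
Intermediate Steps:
S(W) = 20 + W
Q = -14/3 (Q = 14*(-⅓) = -14/3 ≈ -4.6667)
o = 984 (o = 4*(-18*(-9 - 14/3)) = 4*(-18*(-41/3)) = 4*246 = 984)
S(6)/o = (20 + 6)/984 = 26*(1/984) = 13/492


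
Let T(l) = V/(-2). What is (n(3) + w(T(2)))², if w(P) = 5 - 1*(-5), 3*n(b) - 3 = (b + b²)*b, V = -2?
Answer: 529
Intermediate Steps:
n(b) = 1 + b*(b + b²)/3 (n(b) = 1 + ((b + b²)*b)/3 = 1 + (b*(b + b²))/3 = 1 + b*(b + b²)/3)
T(l) = 1 (T(l) = -2/(-2) = -2*(-½) = 1)
w(P) = 10 (w(P) = 5 + 5 = 10)
(n(3) + w(T(2)))² = ((1 + (⅓)*3² + (⅓)*3³) + 10)² = ((1 + (⅓)*9 + (⅓)*27) + 10)² = ((1 + 3 + 9) + 10)² = (13 + 10)² = 23² = 529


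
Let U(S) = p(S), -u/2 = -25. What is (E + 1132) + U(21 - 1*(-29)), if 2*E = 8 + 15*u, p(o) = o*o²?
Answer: 126511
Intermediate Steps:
u = 50 (u = -2*(-25) = 50)
p(o) = o³
E = 379 (E = (8 + 15*50)/2 = (8 + 750)/2 = (½)*758 = 379)
U(S) = S³
(E + 1132) + U(21 - 1*(-29)) = (379 + 1132) + (21 - 1*(-29))³ = 1511 + (21 + 29)³ = 1511 + 50³ = 1511 + 125000 = 126511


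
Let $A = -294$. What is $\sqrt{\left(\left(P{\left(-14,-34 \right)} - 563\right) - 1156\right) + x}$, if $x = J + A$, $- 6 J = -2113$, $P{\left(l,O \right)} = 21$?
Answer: $\frac{i \sqrt{59034}}{6} \approx 40.495 i$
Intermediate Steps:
$J = \frac{2113}{6}$ ($J = \left(- \frac{1}{6}\right) \left(-2113\right) = \frac{2113}{6} \approx 352.17$)
$x = \frac{349}{6}$ ($x = \frac{2113}{6} - 294 = \frac{349}{6} \approx 58.167$)
$\sqrt{\left(\left(P{\left(-14,-34 \right)} - 563\right) - 1156\right) + x} = \sqrt{\left(\left(21 - 563\right) - 1156\right) + \frac{349}{6}} = \sqrt{\left(-542 - 1156\right) + \frac{349}{6}} = \sqrt{-1698 + \frac{349}{6}} = \sqrt{- \frac{9839}{6}} = \frac{i \sqrt{59034}}{6}$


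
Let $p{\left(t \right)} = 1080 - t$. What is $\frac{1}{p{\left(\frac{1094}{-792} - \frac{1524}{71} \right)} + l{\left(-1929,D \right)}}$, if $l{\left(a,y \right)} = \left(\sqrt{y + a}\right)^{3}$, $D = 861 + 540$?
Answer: $\frac{871810272036}{117322845519913753} + \frac{1669555971072 i \sqrt{33}}{117322845519913753} \approx 7.4309 \cdot 10^{-6} + 8.1748 \cdot 10^{-5} i$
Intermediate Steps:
$D = 1401$
$l{\left(a,y \right)} = \left(a + y\right)^{\frac{3}{2}}$ ($l{\left(a,y \right)} = \left(\sqrt{a + y}\right)^{3} = \left(a + y\right)^{\frac{3}{2}}$)
$\frac{1}{p{\left(\frac{1094}{-792} - \frac{1524}{71} \right)} + l{\left(-1929,D \right)}} = \frac{1}{\left(1080 - \left(\frac{1094}{-792} - \frac{1524}{71}\right)\right) + \left(-1929 + 1401\right)^{\frac{3}{2}}} = \frac{1}{\left(1080 - \left(1094 \left(- \frac{1}{792}\right) - \frac{1524}{71}\right)\right) + \left(-528\right)^{\frac{3}{2}}} = \frac{1}{\left(1080 - \left(- \frac{547}{396} - \frac{1524}{71}\right)\right) - 2112 i \sqrt{33}} = \frac{1}{\left(1080 - - \frac{642341}{28116}\right) - 2112 i \sqrt{33}} = \frac{1}{\left(1080 + \frac{642341}{28116}\right) - 2112 i \sqrt{33}} = \frac{1}{\frac{31007621}{28116} - 2112 i \sqrt{33}}$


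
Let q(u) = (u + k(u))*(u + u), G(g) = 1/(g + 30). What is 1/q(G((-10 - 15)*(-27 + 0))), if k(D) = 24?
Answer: 497025/33842 ≈ 14.687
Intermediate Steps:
G(g) = 1/(30 + g)
q(u) = 2*u*(24 + u) (q(u) = (u + 24)*(u + u) = (24 + u)*(2*u) = 2*u*(24 + u))
1/q(G((-10 - 15)*(-27 + 0))) = 1/(2*(24 + 1/(30 + (-10 - 15)*(-27 + 0)))/(30 + (-10 - 15)*(-27 + 0))) = 1/(2*(24 + 1/(30 - 25*(-27)))/(30 - 25*(-27))) = 1/(2*(24 + 1/(30 + 675))/(30 + 675)) = 1/(2*(24 + 1/705)/705) = 1/(2*(1/705)*(24 + 1/705)) = 1/(2*(1/705)*(16921/705)) = 1/(33842/497025) = 497025/33842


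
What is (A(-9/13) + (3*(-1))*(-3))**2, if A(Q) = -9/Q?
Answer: 484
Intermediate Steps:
(A(-9/13) + (3*(-1))*(-3))**2 = (-9/((-9/13)) + (3*(-1))*(-3))**2 = (-9/((-9*1/13)) - 3*(-3))**2 = (-9/(-9/13) + 9)**2 = (-9*(-13/9) + 9)**2 = (13 + 9)**2 = 22**2 = 484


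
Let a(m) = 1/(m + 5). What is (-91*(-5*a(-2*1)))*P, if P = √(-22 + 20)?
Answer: 455*I*√2/3 ≈ 214.49*I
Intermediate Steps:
P = I*√2 (P = √(-2) = I*√2 ≈ 1.4142*I)
a(m) = 1/(5 + m)
(-91*(-5*a(-2*1)))*P = (-91*(-5/(5 - 2*1)))*(I*√2) = (-91*(-5/(5 - 2)))*(I*√2) = (-91*(-5/3))*(I*√2) = 455*(I*√2)/3 = 455*I*√2/3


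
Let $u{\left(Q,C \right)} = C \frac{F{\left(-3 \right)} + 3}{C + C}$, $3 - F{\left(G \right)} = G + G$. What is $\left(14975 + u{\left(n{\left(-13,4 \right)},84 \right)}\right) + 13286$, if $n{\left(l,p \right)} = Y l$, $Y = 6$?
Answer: $28267$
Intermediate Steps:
$n{\left(l,p \right)} = 6 l$
$F{\left(G \right)} = 3 - 2 G$ ($F{\left(G \right)} = 3 - \left(G + G\right) = 3 - 2 G$)
$u{\left(Q,C \right)} = 6$ ($u{\left(Q,C \right)} = C \frac{\left(3 - -6\right) + 3}{C + C} = C \frac{\left(3 + 6\right) + 3}{2 C} = C \left(9 + 3\right) \frac{1}{2 C} = C 12 \frac{1}{2 C} = C \frac{6}{C} = 6$)
$\left(14975 + u{\left(n{\left(-13,4 \right)},84 \right)}\right) + 13286 = \left(14975 + 6\right) + 13286 = 14981 + 13286 = 28267$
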